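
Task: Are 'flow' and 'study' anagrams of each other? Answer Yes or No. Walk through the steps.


Sorted letters of 'flow': 'flow'
Sorted letters of 'study': 'dstuy'
They do not match.

No


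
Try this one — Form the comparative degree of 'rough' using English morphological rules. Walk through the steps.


Apply comparative formation (add -er): 'rough' -> 'rougher'.

rougher


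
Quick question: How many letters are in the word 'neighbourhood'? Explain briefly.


Spell out 'neighbourhood' and number each letter: n(1), e(2), i(3), g(4), h(5), b(6), o(7), u(8), r(9), h(10), o(11), o(12), d(13). Total: 13 letters.

13


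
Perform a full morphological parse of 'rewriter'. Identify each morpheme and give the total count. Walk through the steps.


Step 1: Identify prefix: 're' (meaning: again)
Step 2: Identify root: 'write'
Step 3: Identify suffix(es): 'er'
Decomposition: re- (prefix: again) + write (root) + -er (suffix: one who)
Total morphemes: 3

3 morphemes (re- (prefix: again) + write (root) + -er (suffix: one who))


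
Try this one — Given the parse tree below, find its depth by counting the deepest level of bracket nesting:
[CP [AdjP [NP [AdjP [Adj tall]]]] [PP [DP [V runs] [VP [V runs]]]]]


Count bracket nesting levels:
'[' at pos 0: depth = 1
'[' at pos 4: depth = 2
'[' at pos 10: depth = 3
'[' at pos 14: depth = 4
'[' at pos 20: depth = 5
'[' at pos 34: depth = 2
'[' at pos 38: depth = 3
'[' at pos 42: depth = 4
'[' at pos 51: depth = 4
'[' at pos 55: depth = 5
Maximum depth reached: 5

5


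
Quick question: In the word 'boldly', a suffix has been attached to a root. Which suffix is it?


The word 'boldly' = 'bold' (root) + '-ly' (suffix). The suffix is '-ly'.

ly


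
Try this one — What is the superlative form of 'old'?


Apply superlative formation (add -est): 'old' -> 'oldest'.

oldest


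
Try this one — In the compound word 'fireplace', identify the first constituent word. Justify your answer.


Split 'fireplace' into 'fire' + 'place'. The first part is 'fire'.

fire


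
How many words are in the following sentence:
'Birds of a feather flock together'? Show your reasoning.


Split into words: Birds | of | a | feather | flock | together = 6 words.

6


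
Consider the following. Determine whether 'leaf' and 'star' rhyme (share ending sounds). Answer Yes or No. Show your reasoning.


Rime (stressed vowel + following sounds) of 'leaf': -eaf = /iːf/
Rime of 'star': -ar = /ɑːr/
/iːf/ and /ɑːr/ are different ending sounds, so the words do not rhyme.

No


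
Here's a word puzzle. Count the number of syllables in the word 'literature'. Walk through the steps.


Break 'literature' into syllables: lit-er-a-ture -> lit | er | a | ture = 4 syllables

4 syllables


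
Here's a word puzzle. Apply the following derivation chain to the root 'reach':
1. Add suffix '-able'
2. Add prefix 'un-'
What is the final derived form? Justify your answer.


Step 1: Add suffix '-able' to 'reach' = 'reachable'
Step 2: Add prefix 'un-' to 'reachable' = 'unreachable'

unreachable


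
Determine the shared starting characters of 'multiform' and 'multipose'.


Compare from the start: 5 characters match: 'multi'. Mismatch at position 6: 'f' vs 'p'.

multi


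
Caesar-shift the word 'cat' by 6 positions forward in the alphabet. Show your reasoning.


Shift each letter by 6: c -> i, a -> g, t -> z. Result: 'igz'.

igz


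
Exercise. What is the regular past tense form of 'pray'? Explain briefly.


Apply rule: Add -ed. 'pray' becomes 'prayed'.

prayed


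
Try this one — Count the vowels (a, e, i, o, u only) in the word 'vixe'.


Vowels in 'vixe': i, e = 2 vowels.

2


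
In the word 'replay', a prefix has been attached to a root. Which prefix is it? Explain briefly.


The word 'replay' = 're' (prefix) + 'play' (root). The prefix is 're'.

re


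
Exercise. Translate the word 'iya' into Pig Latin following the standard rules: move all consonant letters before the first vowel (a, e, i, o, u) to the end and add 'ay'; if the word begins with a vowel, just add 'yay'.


'iya' starts with a vowel, so add 'yay': 'iyayay'.

iyayay


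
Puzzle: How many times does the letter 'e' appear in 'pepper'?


Letter 'e' in 'pepper': found at position(s) 2, 5 = 2 occurrence(s).

2


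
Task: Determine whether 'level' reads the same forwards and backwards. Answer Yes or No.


Forward: 'level'
Reversed: 'level'
They are identical.

Yes


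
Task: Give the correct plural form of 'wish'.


Apply rule: Add -es (sibilant/fricative ending). 'wish' becomes 'wishes'.

wishes


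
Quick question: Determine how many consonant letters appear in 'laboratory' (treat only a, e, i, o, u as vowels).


Consonants in 'laboratory': l, b, r, t, r, y = 6 consonants.

6


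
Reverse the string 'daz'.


Reverse 'daz' character by character: 'zad'.

zad


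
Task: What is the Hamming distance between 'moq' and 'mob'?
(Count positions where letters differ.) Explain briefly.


Alignment:
Position 1: 'm' vs 'm' = match
Position 2: 'o' vs 'o' = match
Position 3: 'q' vs 'b' = DIFFER
Total differences: 1

1


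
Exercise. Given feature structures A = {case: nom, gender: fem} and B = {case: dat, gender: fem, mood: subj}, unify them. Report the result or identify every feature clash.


Compare features:
case: A=nom vs B=dat -> CLASH
gender: A=fem vs B=fem -> unified: fem
mood: A=_ vs B=subj -> unified: subj
Clash detected on feature 'case' (nom vs dat); unification fails.

CLASH on 'case' (nom vs dat)


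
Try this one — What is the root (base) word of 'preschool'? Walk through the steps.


Remove prefix 'pre' from 'preschool' to get root 'school'.

school


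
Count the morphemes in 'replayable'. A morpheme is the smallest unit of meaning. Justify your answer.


Decomposition: re- (prefix) + play (root) + -able (suffix) = 3 morpheme(s)

3 morphemes


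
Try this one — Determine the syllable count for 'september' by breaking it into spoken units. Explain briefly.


Break 'september' into syllables: sep-tem-ber -> sep | tem | ber = 3 syllables

3 syllables


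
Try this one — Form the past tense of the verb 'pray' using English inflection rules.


Apply rule: Add -ed. 'pray' becomes 'prayed'.

prayed


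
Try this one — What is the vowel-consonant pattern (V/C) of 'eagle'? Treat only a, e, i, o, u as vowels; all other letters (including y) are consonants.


Letter mapping: e = V, a = V, g = C, l = C, e = V.

VVCCV


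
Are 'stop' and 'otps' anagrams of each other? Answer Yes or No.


Sorted letters of 'stop': 'opst'
Sorted letters of 'otps': 'opst'
They match.

Yes


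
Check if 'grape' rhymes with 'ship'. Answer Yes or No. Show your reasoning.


Rime (stressed vowel + following sounds) of 'grape': -ape = /eɪp/
Rime of 'ship': -ip = /ɪp/
/eɪp/ and /ɪp/ are different ending sounds, so the words do not rhyme.

No


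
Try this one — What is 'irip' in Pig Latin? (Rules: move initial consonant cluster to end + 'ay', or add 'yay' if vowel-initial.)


'irip' starts with a vowel, so add 'yay': 'iripyay'.

iripyay


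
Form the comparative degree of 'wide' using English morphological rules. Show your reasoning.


Apply comparative formation (ends in e: add -r): 'wide' -> 'wider'.

wider


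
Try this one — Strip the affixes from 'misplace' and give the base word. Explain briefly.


Remove prefix 'mis' from 'misplace' to get root 'place'.

place


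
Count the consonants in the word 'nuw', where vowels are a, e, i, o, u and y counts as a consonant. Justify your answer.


Consonants in 'nuw': n, w = 2 consonants.

2


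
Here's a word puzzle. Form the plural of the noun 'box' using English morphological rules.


Apply rule: Add -es (sibilant/fricative ending). 'box' becomes 'boxes'.

boxes


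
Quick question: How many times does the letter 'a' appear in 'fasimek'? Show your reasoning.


Letter 'a' in 'fasimek': found at position(s) 2 = 1 occurrence(s).

1


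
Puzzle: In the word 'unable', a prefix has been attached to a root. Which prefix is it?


The word 'unable' = 'un' (prefix) + 'able' (root). The prefix is 'un'.

un


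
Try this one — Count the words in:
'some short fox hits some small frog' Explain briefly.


Split into words: some | short | fox | hits | some | small | frog = 7 words.

7


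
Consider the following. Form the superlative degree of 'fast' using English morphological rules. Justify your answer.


Apply superlative formation (add -est): 'fast' -> 'fastest'.

fastest


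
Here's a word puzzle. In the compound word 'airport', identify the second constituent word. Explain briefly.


Split 'airport' into 'air' + 'port'. The second part is 'port'.

port


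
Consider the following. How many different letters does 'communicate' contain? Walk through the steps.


Unique letters in 'communicate': {a, c, e, i, m, n, o, t, u} = 9 distinct letters.

9


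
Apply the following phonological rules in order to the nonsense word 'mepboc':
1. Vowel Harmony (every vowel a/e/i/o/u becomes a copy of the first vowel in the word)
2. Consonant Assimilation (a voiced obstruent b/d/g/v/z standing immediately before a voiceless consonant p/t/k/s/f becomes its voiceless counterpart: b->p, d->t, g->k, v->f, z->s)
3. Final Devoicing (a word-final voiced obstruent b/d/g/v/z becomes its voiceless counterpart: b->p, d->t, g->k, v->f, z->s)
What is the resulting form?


Starting form: 'mepboc'
Rule 1: Vowel Harmony: all vowels become 'e' (matching first vowel). 'mepboc' -> 'mepbec'
Rule 2: Consonant Assimilation: no voiced obstruent (b/d/g/v/z) stands immediately before a voiceless consonant (p/t/k/s/f). No change.
Rule 3: Final Devoicing: final consonant 'c' is not one of the voiced obstruents b/d/g/v/z. No change.
Final form: 'mepbec'

mepbec


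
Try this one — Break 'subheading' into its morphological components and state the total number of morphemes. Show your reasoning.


Step 1: Identify prefix: 'sub' (meaning: below)
Step 2: Identify root: 'head'
Step 3: Identify suffix(es): 'ing'
Decomposition: sub- (prefix: below) + head (root) + -ing (suffix: ongoing/result)
Total morphemes: 3

3 morphemes (sub- (prefix: below) + head (root) + -ing (suffix: ongoing/result))


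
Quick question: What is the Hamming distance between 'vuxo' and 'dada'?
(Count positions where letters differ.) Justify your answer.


Alignment:
Position 1: 'v' vs 'd' = DIFFER
Position 2: 'u' vs 'a' = DIFFER
Position 3: 'x' vs 'd' = DIFFER
Position 4: 'o' vs 'a' = DIFFER
Total differences: 4

4


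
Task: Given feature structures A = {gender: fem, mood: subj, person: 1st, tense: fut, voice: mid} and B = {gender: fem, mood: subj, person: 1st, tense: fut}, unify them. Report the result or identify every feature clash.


Compare features:
gender: A=fem vs B=fem -> unified: fem
mood: A=subj vs B=subj -> unified: subj
person: A=1st vs B=1st -> unified: 1st
tense: A=fut vs B=fut -> unified: fut
voice: A=mid vs B=_ -> unified: mid
No clashes found.

Unified: {gender: fem, mood: subj, person: 1st, tense: fut, voice: mid}


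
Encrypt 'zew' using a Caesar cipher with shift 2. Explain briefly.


Shift each letter by 2: z -> b, e -> g, w -> y. Result: 'bgy'.

bgy


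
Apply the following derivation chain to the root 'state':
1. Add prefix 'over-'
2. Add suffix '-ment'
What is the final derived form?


Step 1: Add prefix 'over-' to 'state' = 'overstate'
Step 2: Add suffix '-ment' to 'overstate' = 'overstatement'

overstatement


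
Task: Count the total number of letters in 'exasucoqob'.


Spell out 'exasucoqob' and number each letter: e(1), x(2), a(3), s(4), u(5), c(6), o(7), q(8), o(9), b(10). Total: 10 letters.

10


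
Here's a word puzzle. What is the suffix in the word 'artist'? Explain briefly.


The word 'artist' = 'art' (root) + '-ist' (suffix). The suffix is '-ist'.

ist


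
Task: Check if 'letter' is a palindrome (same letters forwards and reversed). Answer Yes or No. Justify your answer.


Forward: 'letter'
Reversed: 'rettel'
They differ.

No


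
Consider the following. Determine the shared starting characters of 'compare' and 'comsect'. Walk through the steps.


Compare from the start: 3 characters match: 'com'. Mismatch at position 4: 'p' vs 's'.

com


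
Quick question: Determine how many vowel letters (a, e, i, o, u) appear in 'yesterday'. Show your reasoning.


Vowels in 'yesterday': e, e, a = 3 vowels.

3


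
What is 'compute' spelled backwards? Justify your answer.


Reverse 'compute' character by character: 'etupmoc'.

etupmoc


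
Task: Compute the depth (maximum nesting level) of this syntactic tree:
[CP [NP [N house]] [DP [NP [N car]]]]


Count bracket nesting levels:
'[' at pos 0: depth = 1
'[' at pos 4: depth = 2
'[' at pos 8: depth = 3
'[' at pos 19: depth = 2
'[' at pos 23: depth = 3
'[' at pos 27: depth = 4
Maximum depth reached: 4

4


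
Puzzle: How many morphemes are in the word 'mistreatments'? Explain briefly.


Decomposition: mis- (prefix) + treat (root) + -ment (suffix) + -s (plural) = 4 morpheme(s)

4 morphemes


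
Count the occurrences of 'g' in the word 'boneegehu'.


Letter 'g' in 'boneegehu': found at position(s) 6 = 1 occurrence(s).

1


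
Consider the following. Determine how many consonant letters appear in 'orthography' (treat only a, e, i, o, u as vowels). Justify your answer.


Consonants in 'orthography': r, t, h, g, r, p, h, y = 8 consonants.

8


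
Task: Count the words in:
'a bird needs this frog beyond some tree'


Split into words: a | bird | needs | this | frog | beyond | some | tree = 8 words.

8


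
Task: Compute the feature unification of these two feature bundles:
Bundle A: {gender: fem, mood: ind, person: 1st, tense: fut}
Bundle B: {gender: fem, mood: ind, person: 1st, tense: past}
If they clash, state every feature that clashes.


Compare features:
gender: A=fem vs B=fem -> unified: fem
mood: A=ind vs B=ind -> unified: ind
person: A=1st vs B=1st -> unified: 1st
tense: A=fut vs B=past -> CLASH
Clash detected on feature 'tense' (fut vs past); unification fails.

CLASH on 'tense' (fut vs past)


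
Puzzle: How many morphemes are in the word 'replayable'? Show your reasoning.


Decomposition: re- (prefix) + play (root) + -able (suffix) = 3 morpheme(s)

3 morphemes


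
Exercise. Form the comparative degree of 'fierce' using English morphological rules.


Apply comparative formation (ends in e: add -r): 'fierce' -> 'fiercer'.

fiercer


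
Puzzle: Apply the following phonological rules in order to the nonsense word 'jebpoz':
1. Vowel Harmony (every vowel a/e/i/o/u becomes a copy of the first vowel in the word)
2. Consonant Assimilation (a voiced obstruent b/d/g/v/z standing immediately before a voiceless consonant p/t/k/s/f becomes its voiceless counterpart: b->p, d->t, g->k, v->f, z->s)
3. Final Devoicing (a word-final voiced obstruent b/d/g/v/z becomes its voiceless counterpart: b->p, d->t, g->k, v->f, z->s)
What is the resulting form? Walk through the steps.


Starting form: 'jebpoz'
Rule 1: Vowel Harmony: all vowels become 'e' (matching first vowel). 'jebpoz' -> 'jebpez'
Rule 2: Consonant Assimilation: voiced obstruent before voiceless consonant becomes voiceless ('bp' -> 'pp'). 'jebpez' -> 'jeppez'
Rule 3: Final Devoicing: word-final voiced obstruent 'z' becomes voiceless 's'. 'jeppez' -> 'jeppes'
Final form: 'jeppes'

jeppes


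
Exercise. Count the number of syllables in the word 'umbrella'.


Break 'umbrella' into syllables: um-brel-la -> um | brel | la = 3 syllables

3 syllables


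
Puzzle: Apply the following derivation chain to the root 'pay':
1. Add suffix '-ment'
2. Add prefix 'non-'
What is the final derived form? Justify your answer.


Step 1: Add suffix '-ment' to 'pay' = 'payment'
Step 2: Add prefix 'non-' to 'payment' = 'nonpayment'

nonpayment


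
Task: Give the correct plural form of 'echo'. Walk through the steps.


Apply rule: Add -es (consonant + o). 'echo' becomes 'echoes'.

echoes


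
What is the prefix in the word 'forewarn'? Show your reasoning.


The word 'forewarn' = 'fore' (prefix) + 'warn' (root). The prefix is 'fore'.

fore


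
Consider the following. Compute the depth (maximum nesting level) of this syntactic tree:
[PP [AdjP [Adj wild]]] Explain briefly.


Count bracket nesting levels:
'[' at pos 0: depth = 1
'[' at pos 4: depth = 2
'[' at pos 10: depth = 3
Maximum depth reached: 3

3


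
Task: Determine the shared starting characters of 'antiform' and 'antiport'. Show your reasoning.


Compare from the start: 4 characters match: 'anti'. Mismatch at position 5: 'f' vs 'p'.

anti


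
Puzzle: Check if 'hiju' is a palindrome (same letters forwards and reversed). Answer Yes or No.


Forward: 'hiju'
Reversed: 'ujih'
They differ.

No


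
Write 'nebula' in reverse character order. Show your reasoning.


Reverse 'nebula' character by character: 'aluben'.

aluben


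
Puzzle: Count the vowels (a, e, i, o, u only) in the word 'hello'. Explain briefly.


Vowels in 'hello': e, o = 2 vowels.

2


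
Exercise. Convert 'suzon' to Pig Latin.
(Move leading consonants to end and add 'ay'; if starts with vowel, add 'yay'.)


'suzon': move consonant cluster 's' to end and add 'ay': 'uzonsay'.

uzonsay


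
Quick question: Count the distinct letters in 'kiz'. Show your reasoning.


Unique letters in 'kiz': {i, k, z} = 3 distinct letters.

3


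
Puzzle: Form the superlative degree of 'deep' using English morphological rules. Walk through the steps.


Apply superlative formation (add -est): 'deep' -> 'deepest'.

deepest


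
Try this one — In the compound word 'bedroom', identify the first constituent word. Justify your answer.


Split 'bedroom' into 'bed' + 'room'. The first part is 'bed'.

bed


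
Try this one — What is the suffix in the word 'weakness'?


The word 'weakness' = 'weak' (root) + '-ness' (suffix). The suffix is '-ness'.

ness


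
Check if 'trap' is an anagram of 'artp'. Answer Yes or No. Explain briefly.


Sorted letters of 'trap': 'aprt'
Sorted letters of 'artp': 'aprt'
They match.

Yes


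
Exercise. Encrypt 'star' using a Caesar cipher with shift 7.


Shift each letter by 7: s -> z, t -> a, a -> h, r -> y. Result: 'zahy'.

zahy


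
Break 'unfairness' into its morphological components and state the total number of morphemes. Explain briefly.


Step 1: Identify prefix: 'un' (meaning: not/reverse)
Step 2: Identify root: 'fair'
Step 3: Identify suffix(es): 'ness'
Decomposition: un- (prefix: not/reverse) + fair (root) + -ness (suffix: state of)
Total morphemes: 3

3 morphemes (un- (prefix: not/reverse) + fair (root) + -ness (suffix: state of))


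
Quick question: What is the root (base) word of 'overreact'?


Remove prefix 'over' from 'overreact' to get root 'react'.

react


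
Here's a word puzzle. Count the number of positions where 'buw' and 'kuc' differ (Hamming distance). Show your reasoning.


Alignment:
Position 1: 'b' vs 'k' = DIFFER
Position 2: 'u' vs 'u' = match
Position 3: 'w' vs 'c' = DIFFER
Total differences: 2

2


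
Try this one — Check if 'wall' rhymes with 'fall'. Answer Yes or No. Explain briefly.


Rime (stressed vowel + following sounds) of 'wall': -all = /ɔːl/
Rime of 'fall': -all = /ɔːl/
/ɔːl/ and /ɔːl/ are the same ending sound, so the words rhyme.

Yes


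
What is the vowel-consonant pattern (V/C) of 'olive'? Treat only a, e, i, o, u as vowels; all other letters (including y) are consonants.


Letter mapping: o = V, l = C, i = V, v = C, e = V.

VCVCV


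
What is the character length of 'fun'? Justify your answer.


Spell out 'fun' and number each letter: f(1), u(2), n(3). Total: 3 letters.

3


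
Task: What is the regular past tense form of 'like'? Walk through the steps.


Apply rule: Add -d (word ends in -e). 'like' becomes 'liked'.

liked


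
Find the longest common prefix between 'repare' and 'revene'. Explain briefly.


Compare from the start: 2 characters match: 're'. Mismatch at position 3: 'p' vs 'v'.

re


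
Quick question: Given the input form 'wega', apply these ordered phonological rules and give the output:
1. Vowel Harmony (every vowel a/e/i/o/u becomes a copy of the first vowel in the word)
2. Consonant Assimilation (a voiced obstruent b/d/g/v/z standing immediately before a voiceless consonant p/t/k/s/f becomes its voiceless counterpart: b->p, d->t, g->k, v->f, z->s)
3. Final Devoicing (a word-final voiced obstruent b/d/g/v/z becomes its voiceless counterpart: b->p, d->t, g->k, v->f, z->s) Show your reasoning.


Starting form: 'wega'
Rule 1: Vowel Harmony: all vowels become 'e' (matching first vowel). 'wega' -> 'wege'
Rule 2: Consonant Assimilation: no voiced obstruent (b/d/g/v/z) stands immediately before a voiceless consonant (p/t/k/s/f). No change.
Rule 3: Final Devoicing: the word ends in the vowel 'e', not a consonant. No change.
Final form: 'wege'

wege


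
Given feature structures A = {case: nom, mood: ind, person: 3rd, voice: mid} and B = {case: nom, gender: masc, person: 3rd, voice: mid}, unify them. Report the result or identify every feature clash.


Compare features:
case: A=nom vs B=nom -> unified: nom
gender: A=_ vs B=masc -> unified: masc
mood: A=ind vs B=_ -> unified: ind
person: A=3rd vs B=3rd -> unified: 3rd
voice: A=mid vs B=mid -> unified: mid
No clashes found.

Unified: {case: nom, gender: masc, mood: ind, person: 3rd, voice: mid}


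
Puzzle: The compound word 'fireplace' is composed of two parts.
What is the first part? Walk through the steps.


Split 'fireplace' into 'fire' + 'place'. The first part is 'fire'.

fire


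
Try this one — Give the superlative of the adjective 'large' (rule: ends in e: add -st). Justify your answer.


Apply superlative formation (ends in e: add -st): 'large' -> 'largest'.

largest


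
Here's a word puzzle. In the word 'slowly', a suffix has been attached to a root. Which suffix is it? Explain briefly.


The word 'slowly' = 'slow' (root) + '-ly' (suffix). The suffix is '-ly'.

ly


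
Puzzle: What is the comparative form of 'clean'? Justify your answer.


Apply comparative formation (add -er): 'clean' -> 'cleaner'.

cleaner


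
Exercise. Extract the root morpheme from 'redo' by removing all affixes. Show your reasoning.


Remove prefix 're' from 'redo' to get root 'do'.

do


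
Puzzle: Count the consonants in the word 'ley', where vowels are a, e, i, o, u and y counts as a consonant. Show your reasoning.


Consonants in 'ley': l, y = 2 consonants.

2


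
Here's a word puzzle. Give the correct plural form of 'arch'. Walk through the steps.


Apply rule: Add -es (sibilant/fricative ending). 'arch' becomes 'arches'.

arches


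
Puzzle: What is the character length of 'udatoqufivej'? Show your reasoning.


Spell out 'udatoqufivej' and number each letter: u(1), d(2), a(3), t(4), o(5), q(6), u(7), f(8), i(9), v(10), e(11), j(12). Total: 12 letters.

12


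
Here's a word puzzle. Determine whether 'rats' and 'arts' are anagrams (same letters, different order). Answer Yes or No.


Sorted letters of 'rats': 'arst'
Sorted letters of 'arts': 'arst'
They match.

Yes


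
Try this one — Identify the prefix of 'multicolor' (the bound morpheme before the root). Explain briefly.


The word 'multicolor' = 'multi' (prefix) + 'color' (root). The prefix is 'multi'.

multi


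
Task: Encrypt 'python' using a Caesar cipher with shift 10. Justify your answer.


Shift each letter by 10: p -> z, y -> i, t -> d, h -> r, o -> y, n -> x. Result: 'zidryx'.

zidryx


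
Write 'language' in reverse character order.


Reverse 'language' character by character: 'egaugnal'.

egaugnal


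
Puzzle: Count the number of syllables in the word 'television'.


Break 'television' into syllables: tel-e-vi-sion -> tel | e | vi | sion = 4 syllables

4 syllables


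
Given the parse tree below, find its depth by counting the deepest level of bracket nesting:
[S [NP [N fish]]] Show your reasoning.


Count bracket nesting levels:
'[' at pos 0: depth = 1
'[' at pos 3: depth = 2
'[' at pos 7: depth = 3
Maximum depth reached: 3

3


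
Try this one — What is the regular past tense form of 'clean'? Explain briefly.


Apply rule: Add -ed. 'clean' becomes 'cleaned'.

cleaned


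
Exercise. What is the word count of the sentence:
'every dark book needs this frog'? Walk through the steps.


Split into words: every | dark | book | needs | this | frog = 6 words.

6


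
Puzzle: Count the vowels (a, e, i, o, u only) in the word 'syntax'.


Vowels in 'syntax': a = 1 vowels.

1


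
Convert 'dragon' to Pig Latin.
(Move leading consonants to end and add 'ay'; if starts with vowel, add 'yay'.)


'dragon': move consonant cluster 'dr' to end and add 'ay': 'agondray'.

agondray


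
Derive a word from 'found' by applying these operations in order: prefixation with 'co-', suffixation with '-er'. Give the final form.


Step 1: Add prefix 'co-' to 'found' = 'cofound'
Step 2: Add suffix '-er' to 'cofound' = 'cofounder'

cofounder


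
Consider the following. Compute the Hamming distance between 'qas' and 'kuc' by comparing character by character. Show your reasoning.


Alignment:
Position 1: 'q' vs 'k' = DIFFER
Position 2: 'a' vs 'u' = DIFFER
Position 3: 's' vs 'c' = DIFFER
Total differences: 3

3


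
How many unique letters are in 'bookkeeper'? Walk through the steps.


Unique letters in 'bookkeeper': {b, e, k, o, p, r} = 6 distinct letters.

6


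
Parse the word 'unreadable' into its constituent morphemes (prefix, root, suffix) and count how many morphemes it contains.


Step 1: Identify prefix: 'un' (meaning: not/reverse)
Step 2: Identify root: 'read'
Step 3: Identify suffix(es): 'able'
Decomposition: un- (prefix: not/reverse) + read (root) + -able (suffix: capable of)
Total morphemes: 3

3 morphemes (un- (prefix: not/reverse) + read (root) + -able (suffix: capable of))


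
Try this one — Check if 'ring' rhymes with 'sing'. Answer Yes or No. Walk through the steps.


Rime (stressed vowel + following sounds) of 'ring': -ing = /ɪŋ/
Rime of 'sing': -ing = /ɪŋ/
/ɪŋ/ and /ɪŋ/ are the same ending sound, so the words rhyme.

Yes


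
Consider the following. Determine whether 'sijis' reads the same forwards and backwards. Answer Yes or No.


Forward: 'sijis'
Reversed: 'sijis'
They are identical.

Yes


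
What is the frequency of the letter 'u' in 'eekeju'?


Letter 'u' in 'eekeju': found at position(s) 6 = 1 occurrence(s).

1


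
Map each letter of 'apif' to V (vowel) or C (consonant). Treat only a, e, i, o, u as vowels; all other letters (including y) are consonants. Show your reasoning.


Letter mapping: a = V, p = C, i = V, f = C.

VCVC


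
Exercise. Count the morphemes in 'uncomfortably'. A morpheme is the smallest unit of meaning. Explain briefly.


Decomposition: un- (prefix) + comfort (root) + -able (suffix) + -ly (suffix) = 4 morpheme(s)

4 morphemes


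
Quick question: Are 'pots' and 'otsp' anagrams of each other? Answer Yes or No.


Sorted letters of 'pots': 'opst'
Sorted letters of 'otsp': 'opst'
They match.

Yes


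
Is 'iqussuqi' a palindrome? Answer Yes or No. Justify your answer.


Forward: 'iqussuqi'
Reversed: 'iqussuqi'
They are identical.

Yes


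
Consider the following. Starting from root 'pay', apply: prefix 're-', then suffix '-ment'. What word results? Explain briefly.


Step 1: Add prefix 're-' to 'pay' = 'repay'
Step 2: Add suffix '-ment' to 'repay' = 'repayment'

repayment


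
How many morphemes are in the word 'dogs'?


Decomposition: dog (root) + -s (plural) = 2 morpheme(s)

2 morphemes


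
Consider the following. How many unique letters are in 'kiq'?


Unique letters in 'kiq': {i, k, q} = 3 distinct letters.

3


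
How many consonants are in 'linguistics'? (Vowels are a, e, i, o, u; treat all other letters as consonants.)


Consonants in 'linguistics': l, n, g, s, t, c, s = 7 consonants.

7


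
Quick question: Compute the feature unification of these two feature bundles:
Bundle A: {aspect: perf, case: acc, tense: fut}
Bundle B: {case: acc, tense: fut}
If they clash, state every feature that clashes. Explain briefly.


Compare features:
aspect: A=perf vs B=_ -> unified: perf
case: A=acc vs B=acc -> unified: acc
tense: A=fut vs B=fut -> unified: fut
No clashes found.

Unified: {aspect: perf, case: acc, tense: fut}


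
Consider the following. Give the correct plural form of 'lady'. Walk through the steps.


Apply rule: Change -y to -ies (consonant + y). 'lady' becomes 'ladies'.

ladies


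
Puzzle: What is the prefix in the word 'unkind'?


The word 'unkind' = 'un' (prefix) + 'kind' (root). The prefix is 'un'.

un


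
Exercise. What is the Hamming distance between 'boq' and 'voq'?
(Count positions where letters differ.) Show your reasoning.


Alignment:
Position 1: 'b' vs 'v' = DIFFER
Position 2: 'o' vs 'o' = match
Position 3: 'q' vs 'q' = match
Total differences: 1

1


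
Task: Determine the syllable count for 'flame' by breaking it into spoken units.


Break 'flame' into syllables: flame -> flame = 1 syllable

1 syllable


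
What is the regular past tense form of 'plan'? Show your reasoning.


Apply rule: Double final consonant and add -ed. 'plan' becomes 'planned'.

planned


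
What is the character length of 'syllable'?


Spell out 'syllable' and number each letter: s(1), y(2), l(3), l(4), a(5), b(6), l(7), e(8). Total: 8 letters.

8


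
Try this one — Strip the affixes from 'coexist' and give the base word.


Remove prefix 'co' from 'coexist' to get root 'exist'.

exist


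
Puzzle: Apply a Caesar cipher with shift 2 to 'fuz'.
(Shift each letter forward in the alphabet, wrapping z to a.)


Shift each letter by 2: f -> h, u -> w, z -> b. Result: 'hwb'.

hwb


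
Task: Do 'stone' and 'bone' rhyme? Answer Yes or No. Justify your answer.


Rime (stressed vowel + following sounds) of 'stone': -one = /oʊn/
Rime of 'bone': -one = /oʊn/
/oʊn/ and /oʊn/ are the same ending sound, so the words rhyme.

Yes


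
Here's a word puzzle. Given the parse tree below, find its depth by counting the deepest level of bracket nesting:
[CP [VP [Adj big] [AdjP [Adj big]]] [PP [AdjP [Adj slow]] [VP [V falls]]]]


Count bracket nesting levels:
'[' at pos 0: depth = 1
'[' at pos 4: depth = 2
'[' at pos 8: depth = 3
'[' at pos 18: depth = 3
'[' at pos 24: depth = 4
'[' at pos 36: depth = 2
'[' at pos 40: depth = 3
'[' at pos 46: depth = 4
'[' at pos 58: depth = 3
'[' at pos 62: depth = 4
Maximum depth reached: 4

4


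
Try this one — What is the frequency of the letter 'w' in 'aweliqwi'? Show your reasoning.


Letter 'w' in 'aweliqwi': found at position(s) 2, 7 = 2 occurrence(s).

2


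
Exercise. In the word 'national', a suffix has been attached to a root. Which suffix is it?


The word 'national' = 'nation' (root) + '-al' (suffix). The suffix is '-al'.

al


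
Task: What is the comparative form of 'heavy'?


Apply comparative formation (consonant + y: change y to i, add -er): 'heavy' -> 'heavier'.

heavier


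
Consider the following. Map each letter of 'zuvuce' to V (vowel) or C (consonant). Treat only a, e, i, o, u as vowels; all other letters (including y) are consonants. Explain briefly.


Letter mapping: z = C, u = V, v = C, u = V, c = C, e = V.

CVCVCV


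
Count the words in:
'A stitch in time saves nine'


Split into words: A | stitch | in | time | saves | nine = 6 words.

6


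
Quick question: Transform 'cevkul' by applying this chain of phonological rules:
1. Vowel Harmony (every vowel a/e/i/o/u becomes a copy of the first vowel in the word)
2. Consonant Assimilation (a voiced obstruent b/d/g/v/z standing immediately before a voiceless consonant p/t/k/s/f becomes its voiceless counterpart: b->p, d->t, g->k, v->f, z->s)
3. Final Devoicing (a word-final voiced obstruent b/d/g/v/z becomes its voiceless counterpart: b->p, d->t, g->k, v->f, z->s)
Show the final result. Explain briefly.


Starting form: 'cevkul'
Rule 1: Vowel Harmony: all vowels become 'e' (matching first vowel). 'cevkul' -> 'cevkel'
Rule 2: Consonant Assimilation: voiced obstruent before voiceless consonant becomes voiceless ('vk' -> 'fk'). 'cevkel' -> 'cefkel'
Rule 3: Final Devoicing: final consonant 'l' is not one of the voiced obstruents b/d/g/v/z. No change.
Final form: 'cefkel'

cefkel


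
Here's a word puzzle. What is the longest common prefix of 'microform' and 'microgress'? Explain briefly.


Compare from the start: 5 characters match: 'micro'. Mismatch at position 6: 'f' vs 'g'.

micro


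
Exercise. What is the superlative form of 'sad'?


Apply superlative formation (double final consonant, add -est): 'sad' -> 'saddest'.

saddest


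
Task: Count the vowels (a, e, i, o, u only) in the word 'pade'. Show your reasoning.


Vowels in 'pade': a, e = 2 vowels.

2


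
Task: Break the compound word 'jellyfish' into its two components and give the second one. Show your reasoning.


Split 'jellyfish' into 'jelly' + 'fish'. The second part is 'fish'.

fish


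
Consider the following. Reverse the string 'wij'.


Reverse 'wij' character by character: 'jiw'.

jiw


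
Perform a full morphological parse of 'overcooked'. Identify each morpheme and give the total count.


Step 1: Identify prefix: 'over' (meaning: excessively)
Step 2: Identify root: 'cook'
Step 3: Identify suffix(es): 'ed'
Decomposition: over- (prefix: excessively) + cook (root) + -ed (suffix: past)
Total morphemes: 3

3 morphemes (over- (prefix: excessively) + cook (root) + -ed (suffix: past))


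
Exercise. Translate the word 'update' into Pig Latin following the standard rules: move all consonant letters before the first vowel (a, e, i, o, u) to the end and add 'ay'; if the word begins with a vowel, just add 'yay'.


'update' starts with a vowel, so add 'yay': 'updateyay'.

updateyay


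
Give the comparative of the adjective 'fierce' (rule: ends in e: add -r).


Apply comparative formation (ends in e: add -r): 'fierce' -> 'fiercer'.

fiercer


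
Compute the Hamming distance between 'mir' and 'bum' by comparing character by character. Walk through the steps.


Alignment:
Position 1: 'm' vs 'b' = DIFFER
Position 2: 'i' vs 'u' = DIFFER
Position 3: 'r' vs 'm' = DIFFER
Total differences: 3

3


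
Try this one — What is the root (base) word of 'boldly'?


Remove suffix '-ly' from 'boldly' to get root 'bold'.

bold


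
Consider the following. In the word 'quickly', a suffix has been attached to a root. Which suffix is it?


The word 'quickly' = 'quick' (root) + '-ly' (suffix). The suffix is '-ly'.

ly


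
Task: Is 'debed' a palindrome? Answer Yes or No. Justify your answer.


Forward: 'debed'
Reversed: 'debed'
They are identical.

Yes


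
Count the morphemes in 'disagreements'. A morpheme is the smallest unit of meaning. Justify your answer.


Decomposition: dis- (prefix) + agree (root) + -ment (suffix) + -s (plural) = 4 morpheme(s)

4 morphemes


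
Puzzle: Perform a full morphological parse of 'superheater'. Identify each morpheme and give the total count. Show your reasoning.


Step 1: Identify prefix: 'super' (meaning: above)
Step 2: Identify root: 'heat'
Step 3: Identify suffix(es): 'er'
Decomposition: super- (prefix: above) + heat (root) + -er (suffix: one who)
Total morphemes: 3

3 morphemes (super- (prefix: above) + heat (root) + -er (suffix: one who))


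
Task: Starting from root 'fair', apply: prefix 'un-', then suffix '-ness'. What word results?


Step 1: Add prefix 'un-' to 'fair' = 'unfair'
Step 2: Add suffix '-ness' to 'unfair' = 'unfairness'

unfairness


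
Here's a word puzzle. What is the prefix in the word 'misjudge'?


The word 'misjudge' = 'mis' (prefix) + 'judge' (root). The prefix is 'mis'.

mis


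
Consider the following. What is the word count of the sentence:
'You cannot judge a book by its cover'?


Split into words: You | cannot | judge | a | book | by | its | cover = 8 words.

8


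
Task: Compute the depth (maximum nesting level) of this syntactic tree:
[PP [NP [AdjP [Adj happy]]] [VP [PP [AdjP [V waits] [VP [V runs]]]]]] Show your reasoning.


Count bracket nesting levels:
'[' at pos 0: depth = 1
'[' at pos 4: depth = 2
'[' at pos 8: depth = 3
'[' at pos 14: depth = 4
'[' at pos 28: depth = 2
'[' at pos 32: depth = 3
'[' at pos 36: depth = 4
'[' at pos 42: depth = 5
'[' at pos 52: depth = 5
'[' at pos 56: depth = 6
Maximum depth reached: 6

6


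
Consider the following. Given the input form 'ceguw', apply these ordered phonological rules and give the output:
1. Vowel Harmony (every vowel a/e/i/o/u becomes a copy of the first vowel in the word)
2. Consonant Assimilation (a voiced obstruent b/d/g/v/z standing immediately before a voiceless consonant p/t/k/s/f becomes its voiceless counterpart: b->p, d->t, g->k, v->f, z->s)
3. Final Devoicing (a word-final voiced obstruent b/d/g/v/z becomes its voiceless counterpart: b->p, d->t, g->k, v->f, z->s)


Starting form: 'ceguw'
Rule 1: Vowel Harmony: all vowels become 'e' (matching first vowel). 'ceguw' -> 'cegew'
Rule 2: Consonant Assimilation: no voiced obstruent (b/d/g/v/z) stands immediately before a voiceless consonant (p/t/k/s/f). No change.
Rule 3: Final Devoicing: final consonant 'w' is not one of the voiced obstruents b/d/g/v/z. No change.
Final form: 'cegew'

cegew


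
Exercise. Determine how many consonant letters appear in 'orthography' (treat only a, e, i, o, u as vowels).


Consonants in 'orthography': r, t, h, g, r, p, h, y = 8 consonants.

8


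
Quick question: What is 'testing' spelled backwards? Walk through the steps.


Reverse 'testing' character by character: 'gnitset'.

gnitset


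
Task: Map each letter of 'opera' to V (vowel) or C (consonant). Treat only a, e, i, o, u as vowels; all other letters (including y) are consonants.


Letter mapping: o = V, p = C, e = V, r = C, a = V.

VCVCV


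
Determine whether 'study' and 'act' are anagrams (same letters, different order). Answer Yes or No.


Sorted letters of 'study': 'dstuy'
Sorted letters of 'act': 'act'
They do not match.

No


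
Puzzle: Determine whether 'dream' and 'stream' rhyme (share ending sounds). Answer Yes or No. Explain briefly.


Rime (stressed vowel + following sounds) of 'dream': -eam = /iːm/
Rime of 'stream': -eam = /iːm/
/iːm/ and /iːm/ are the same ending sound, so the words rhyme.

Yes


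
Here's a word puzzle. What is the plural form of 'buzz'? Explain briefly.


Apply rule: Add -es (sibilant/fricative ending). 'buzz' becomes 'buzzes'.

buzzes


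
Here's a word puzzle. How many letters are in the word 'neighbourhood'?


Spell out 'neighbourhood' and number each letter: n(1), e(2), i(3), g(4), h(5), b(6), o(7), u(8), r(9), h(10), o(11), o(12), d(13). Total: 13 letters.

13


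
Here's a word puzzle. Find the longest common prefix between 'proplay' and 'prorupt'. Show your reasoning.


Compare from the start: 3 characters match: 'pro'. Mismatch at position 4: 'p' vs 'r'.

pro


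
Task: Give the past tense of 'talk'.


Apply rule: Add -ed. 'talk' becomes 'talked'.

talked


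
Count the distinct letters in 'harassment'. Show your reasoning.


Unique letters in 'harassment': {a, e, h, m, n, r, s, t} = 8 distinct letters.

8


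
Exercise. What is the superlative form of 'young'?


Apply superlative formation (add -est): 'young' -> 'youngest'.

youngest
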